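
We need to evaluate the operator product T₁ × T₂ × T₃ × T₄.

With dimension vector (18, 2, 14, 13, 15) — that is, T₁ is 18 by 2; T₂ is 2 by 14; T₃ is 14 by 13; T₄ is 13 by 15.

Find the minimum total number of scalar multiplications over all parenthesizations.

Adjacent pairs: T₁T₂ = 18·2·14 = 504; T₂T₃ = 2·14·13 = 364; T₃T₄ = 14·13·15 = 2730.
Length 3: T₁..T₃: k=1: 0+364+18·2·13=832; k=2: 504+0+18·14·13=3780 → min 832 | T₂..T₄: k=2: 0+2730+2·14·15=3150; k=3: 364+0+2·13·15=754 → min 754.
Length 4: T₁..T₄: k=1: 0+754+18·2·15=1294; k=2: 504+2730+18·14·15=7014; k=3: 832+0+18·13·15=4342 → min 1294.
Optimal order: (T₁ × ((T₂ × T₃) × T₄)) with cost 1294.

1294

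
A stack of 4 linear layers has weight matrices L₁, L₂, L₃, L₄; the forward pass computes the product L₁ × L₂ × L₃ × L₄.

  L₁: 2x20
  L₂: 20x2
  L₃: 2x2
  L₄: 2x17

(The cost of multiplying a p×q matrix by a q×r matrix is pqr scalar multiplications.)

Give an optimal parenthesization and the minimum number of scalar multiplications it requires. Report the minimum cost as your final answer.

Adjacent pairs: L₁L₂ = 2·20·2 = 80; L₂L₃ = 20·2·2 = 80; L₃L₄ = 2·2·17 = 68.
Length 3: L₁..L₃: k=1: 0+80+2·20·2=160; k=2: 80+0+2·2·2=88 → min 88 | L₂..L₄: k=2: 0+68+20·2·17=748; k=3: 80+0+20·2·17=760 → min 748.
Length 4: L₁..L₄: k=1: 0+748+2·20·17=1428; k=2: 80+68+2·2·17=216; k=3: 88+0+2·2·17=156 → min 156.
Optimal parenthesization: (((L₁ × L₂) × L₃) × L₄) with cost 156.

156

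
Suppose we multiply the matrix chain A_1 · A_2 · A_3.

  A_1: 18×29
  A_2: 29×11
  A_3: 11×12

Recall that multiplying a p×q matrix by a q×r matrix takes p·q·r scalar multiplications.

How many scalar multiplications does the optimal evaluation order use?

Order (A_1 · (A_2 · A_3)): (A_2 · A_3): 29×11 by 11×12 → 29×12, cost 29·11·12 = 3828; (A_1 · (A_2 · A_3)): 18×29 by 29×12 → 18×12, cost 18·29·12 = 6264; cumulative 10092. Total 10092.
Order ((A_1 · A_2) · A_3): (A_1 · A_2): 18×29 by 29×11 → 18×11, cost 18·29·11 = 5742; ((A_1 · A_2) · A_3): 18×11 by 11×12 → 18×12, cost 18·11·12 = 2376; cumulative 8118. Total 8118.
Minimum: 8118.

8118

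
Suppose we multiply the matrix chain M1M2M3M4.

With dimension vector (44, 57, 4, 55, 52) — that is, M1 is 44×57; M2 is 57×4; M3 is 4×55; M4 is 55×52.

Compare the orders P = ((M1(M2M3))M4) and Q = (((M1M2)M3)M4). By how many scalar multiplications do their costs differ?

130768

Order P = ((M1(M2M3))M4): (M2M3): 57×4 by 4×55 → 57×55, cost 57·4·55 = 12540; (M1(M2M3)): 44×57 by 57×55 → 44×55, cost 44·57·55 = 137940; cumulative 150480; ((M1(M2M3))M4): 44×55 by 55×52 → 44×52, cost 44·55·52 = 125840; cumulative 276320. Total 276320.
Order Q = (((M1M2)M3)M4): (M1M2): 44×57 by 57×4 → 44×4, cost 44·57·4 = 10032; ((M1M2)M3): 44×4 by 4×55 → 44×55, cost 44·4·55 = 9680; cumulative 19712; (((M1M2)M3)M4): 44×55 by 55×52 → 44×52, cost 44·55·52 = 125840; cumulative 145552. Total 145552.
Difference: |276320 − 145552| = 130768.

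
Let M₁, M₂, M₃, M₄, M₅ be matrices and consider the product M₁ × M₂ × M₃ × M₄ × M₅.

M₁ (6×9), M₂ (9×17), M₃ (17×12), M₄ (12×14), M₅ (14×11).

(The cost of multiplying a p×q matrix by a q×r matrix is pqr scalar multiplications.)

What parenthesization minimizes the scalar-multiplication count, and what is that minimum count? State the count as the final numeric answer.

Adjacent pairs: M₁M₂ = 6·9·17 = 918; M₂M₃ = 9·17·12 = 1836; M₃M₄ = 17·12·14 = 2856; M₄M₅ = 12·14·11 = 1848.
Length 3: M₁..M₃: k=1: 0+1836+6·9·12=2484; k=2: 918+0+6·17·12=2142 → min 2142 | M₂..M₄: k=2: 0+2856+9·17·14=4998; k=3: 1836+0+9·12·14=3348 → min 3348 | M₃..M₅: k=3: 0+1848+17·12·11=4092; k=4: 2856+0+17·14·11=5474 → min 4092.
Length 4: M₁..M₄: k=1: 0+3348+6·9·14=4104; k=2: 918+2856+6·17·14=5202; k=3: 2142+0+6·12·14=3150 → min 3150 | M₂..M₅: k=2: 0+4092+9·17·11=5775; k=3: 1836+1848+9·12·11=4872; k=4: 3348+0+9·14·11=4734 → min 4734.
Length 5: M₁..M₅: k=1: 0+4734+6·9·11=5328; k=2: 918+4092+6·17·11=6132; k=3: 2142+1848+6·12·11=4782; k=4: 3150+0+6·14·11=4074 → min 4074.
Optimal parenthesization: ((((M₁ × M₂) × M₃) × M₄) × M₅) with cost 4074.

4074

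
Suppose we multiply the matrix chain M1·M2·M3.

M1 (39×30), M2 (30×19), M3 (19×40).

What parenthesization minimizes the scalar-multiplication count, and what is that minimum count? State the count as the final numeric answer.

(M1·(M2·M3)): cost 69600.
((M1·M2)·M3): cost 51870.
Optimal: ((M1·M2)·M3) with cost 51870.

51870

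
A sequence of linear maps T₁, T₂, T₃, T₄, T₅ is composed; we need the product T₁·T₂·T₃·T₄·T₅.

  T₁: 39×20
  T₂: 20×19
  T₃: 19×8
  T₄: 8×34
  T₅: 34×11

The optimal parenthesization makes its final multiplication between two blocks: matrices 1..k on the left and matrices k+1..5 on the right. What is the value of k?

3

Adjacent pairs: T₁T₂ = 39·20·19 = 14820; T₂T₃ = 20·19·8 = 3040; T₃T₄ = 19·8·34 = 5168; T₄T₅ = 8·34·11 = 2992.
Length 3: T₁..T₃: k=1: 0+3040+39·20·8=9280; k=2: 14820+0+39·19·8=20748 → min 9280 | T₂..T₄: k=2: 0+5168+20·19·34=18088; k=3: 3040+0+20·8·34=8480 → min 8480 | T₃..T₅: k=3: 0+2992+19·8·11=4664; k=4: 5168+0+19·34·11=12274 → min 4664.
Length 4: T₁..T₄: k=1: 0+8480+39·20·34=35000; k=2: 14820+5168+39·19·34=45182; k=3: 9280+0+39·8·34=19888 → min 19888 | T₂..T₅: k=2: 0+4664+20·19·11=8844; k=3: 3040+2992+20·8·11=7792; k=4: 8480+0+20·34·11=15960 → min 7792.
Top-level splits: k=1: (T₁..T₁)·(T₂..T₅) → 0+7792+39·20·11 = 16372; k=2: (T₁..T₂)·(T₃..T₅) → 14820+4664+39·19·11 = 27635; k=3: (T₁..T₃)·(T₄..T₅) → 9280+2992+39·8·11 = 15704; k=4: (T₁..T₄)·(T₅..T₅) → 19888+0+39·34·11 = 34474.
Best split is after T₃, i.e. k = 3.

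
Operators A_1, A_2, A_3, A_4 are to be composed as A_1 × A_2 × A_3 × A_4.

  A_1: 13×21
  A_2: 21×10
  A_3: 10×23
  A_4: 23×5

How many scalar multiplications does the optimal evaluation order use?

Adjacent pairs: A_1A_2 = 13·21·10 = 2730; A_2A_3 = 21·10·23 = 4830; A_3A_4 = 10·23·5 = 1150.
Length 3: A_1..A_3: k=1: 0+4830+13·21·23=11109; k=2: 2730+0+13·10·23=5720 → min 5720 | A_2..A_4: k=2: 0+1150+21·10·5=2200; k=3: 4830+0+21·23·5=7245 → min 2200.
Length 4: A_1..A_4: k=1: 0+2200+13·21·5=3565; k=2: 2730+1150+13·10·5=4530; k=3: 5720+0+13·23·5=7215 → min 3565.
Optimal order: (A_1 × (A_2 × (A_3 × A_4))) with cost 3565.

3565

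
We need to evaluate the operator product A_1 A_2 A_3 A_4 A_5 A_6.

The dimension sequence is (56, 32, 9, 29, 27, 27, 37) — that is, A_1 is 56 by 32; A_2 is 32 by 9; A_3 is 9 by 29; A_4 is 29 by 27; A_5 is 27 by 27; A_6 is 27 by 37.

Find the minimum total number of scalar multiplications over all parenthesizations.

Adjacent pairs: A_1A_2 = 56·32·9 = 16128; A_2A_3 = 32·9·29 = 8352; A_3A_4 = 9·29·27 = 7047; A_4A_5 = 29·27·27 = 21141; A_5A_6 = 27·27·37 = 26973.
Length 3: A_1..A_3: k=1: 0+8352+56·32·29=60320; k=2: 16128+0+56·9·29=30744 → min 30744 | A_2..A_4: k=2: 0+7047+32·9·27=14823; k=3: 8352+0+32·29·27=33408 → min 14823 | A_3..A_5: k=3: 0+21141+9·29·27=28188; k=4: 7047+0+9·27·27=13608 → min 13608 | A_4..A_6: k=4: 0+26973+29·27·37=55944; k=5: 21141+0+29·27·37=50112 → min 50112.
Length 4: A_1..A_4: k=1: 0+14823+56·32·27=63207; k=2: 16128+7047+56·9·27=36783; k=3: 30744+0+56·29·27=74592 → min 36783 | A_2..A_5: k=2: 0+13608+32·9·27=21384; k=3: 8352+21141+32·29·27=54549; k=4: 14823+0+32·27·27=38151 → min 21384 | A_3..A_6: k=3: 0+50112+9·29·37=59769; k=4: 7047+26973+9·27·37=43011; k=5: 13608+0+9·27·37=22599 → min 22599.
Length 5: A_1..A_5: k=1: 0+21384+56·32·27=69768; k=2: 16128+13608+56·9·27=43344; k=3: 30744+21141+56·29·27=95733; k=4: 36783+0+56·27·27=77607 → min 43344 | A_2..A_6: k=2: 0+22599+32·9·37=33255; k=3: 8352+50112+32·29·37=92800; k=4: 14823+26973+32·27·37=73764; k=5: 21384+0+32·27·37=53352 → min 33255.
Length 6: A_1..A_6: k=1: 0+33255+56·32·37=99559; k=2: 16128+22599+56·9·37=57375; k=3: 30744+50112+56·29·37=140944; k=4: 36783+26973+56·27·37=119700; k=5: 43344+0+56·27·37=99288 → min 57375.
Optimal order: ((A_1 A_2) (((A_3 A_4) A_5) A_6)) with cost 57375.

57375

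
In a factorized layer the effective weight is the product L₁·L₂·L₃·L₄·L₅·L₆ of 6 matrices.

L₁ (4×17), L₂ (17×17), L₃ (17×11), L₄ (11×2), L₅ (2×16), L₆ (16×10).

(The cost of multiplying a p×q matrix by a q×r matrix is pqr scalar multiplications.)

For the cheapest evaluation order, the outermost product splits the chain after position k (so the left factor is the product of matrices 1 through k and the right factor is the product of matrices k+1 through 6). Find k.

Adjacent pairs: L₁L₂ = 4·17·17 = 1156; L₂L₃ = 17·17·11 = 3179; L₃L₄ = 17·11·2 = 374; L₄L₅ = 11·2·16 = 352; L₅L₆ = 2·16·10 = 320.
Length 3: L₁..L₃: k=1: 0+3179+4·17·11=3927; k=2: 1156+0+4·17·11=1904 → min 1904 | L₂..L₄: k=2: 0+374+17·17·2=952; k=3: 3179+0+17·11·2=3553 → min 952 | L₃..L₅: k=3: 0+352+17·11·16=3344; k=4: 374+0+17·2·16=918 → min 918 | L₄..L₆: k=4: 0+320+11·2·10=540; k=5: 352+0+11·16·10=2112 → min 540.
Length 4: L₁..L₄: k=1: 0+952+4·17·2=1088; k=2: 1156+374+4·17·2=1666; k=3: 1904+0+4·11·2=1992 → min 1088 | L₂..L₅: k=2: 0+918+17·17·16=5542; k=3: 3179+352+17·11·16=6523; k=4: 952+0+17·2·16=1496 → min 1496 | L₃..L₆: k=3: 0+540+17·11·10=2410; k=4: 374+320+17·2·10=1034; k=5: 918+0+17·16·10=3638 → min 1034.
Length 5: L₁..L₅: k=1: 0+1496+4·17·16=2584; k=2: 1156+918+4·17·16=3162; k=3: 1904+352+4·11·16=2960; k=4: 1088+0+4·2·16=1216 → min 1216 | L₂..L₆: k=2: 0+1034+17·17·10=3924; k=3: 3179+540+17·11·10=5589; k=4: 952+320+17·2·10=1612; k=5: 1496+0+17·16·10=4216 → min 1612.
Top-level splits: k=1: (L₁..L₁)·(L₂..L₆) → 0+1612+4·17·10 = 2292; k=2: (L₁..L₂)·(L₃..L₆) → 1156+1034+4·17·10 = 2870; k=3: (L₁..L₃)·(L₄..L₆) → 1904+540+4·11·10 = 2884; k=4: (L₁..L₄)·(L₅..L₆) → 1088+320+4·2·10 = 1488; k=5: (L₁..L₅)·(L₆..L₆) → 1216+0+4·16·10 = 1856.
Best split is after L₄, i.e. k = 4.

4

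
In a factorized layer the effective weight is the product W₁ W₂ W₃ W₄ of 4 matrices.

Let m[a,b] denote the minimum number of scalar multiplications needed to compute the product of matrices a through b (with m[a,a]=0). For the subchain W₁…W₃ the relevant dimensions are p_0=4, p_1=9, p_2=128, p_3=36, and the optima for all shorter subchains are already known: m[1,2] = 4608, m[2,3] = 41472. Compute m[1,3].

m[1,3] = min over k∈[1,2] of m[1,k]+m[k+1,3]+p_{0}·p_k·p_{3}.
k=1: 0 + 41472 + 4·9·36 = 42768; k=2: 4608 + 0 + 4·128·36 = 23040.
Minimum: 23040 at k=2.

23040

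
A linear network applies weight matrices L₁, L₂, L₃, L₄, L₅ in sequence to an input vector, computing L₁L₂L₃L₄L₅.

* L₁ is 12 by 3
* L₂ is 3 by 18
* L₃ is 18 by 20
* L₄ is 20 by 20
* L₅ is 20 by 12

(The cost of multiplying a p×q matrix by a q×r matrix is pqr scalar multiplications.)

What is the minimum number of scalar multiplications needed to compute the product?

Adjacent pairs: L₁L₂ = 12·3·18 = 648; L₂L₃ = 3·18·20 = 1080; L₃L₄ = 18·20·20 = 7200; L₄L₅ = 20·20·12 = 4800.
Length 3: L₁..L₃: k=1: 0+1080+12·3·20=1800; k=2: 648+0+12·18·20=4968 → min 1800 | L₂..L₄: k=2: 0+7200+3·18·20=8280; k=3: 1080+0+3·20·20=2280 → min 2280 | L₃..L₅: k=3: 0+4800+18·20·12=9120; k=4: 7200+0+18·20·12=11520 → min 9120.
Length 4: L₁..L₄: k=1: 0+2280+12·3·20=3000; k=2: 648+7200+12·18·20=12168; k=3: 1800+0+12·20·20=6600 → min 3000 | L₂..L₅: k=2: 0+9120+3·18·12=9768; k=3: 1080+4800+3·20·12=6600; k=4: 2280+0+3·20·12=3000 → min 3000.
Length 5: L₁..L₅: k=1: 0+3000+12·3·12=3432; k=2: 648+9120+12·18·12=12360; k=3: 1800+4800+12·20·12=9480; k=4: 3000+0+12·20·12=5880 → min 3432.
Optimal order: (L₁(((L₂L₃)L₄)L₅)) with cost 3432.

3432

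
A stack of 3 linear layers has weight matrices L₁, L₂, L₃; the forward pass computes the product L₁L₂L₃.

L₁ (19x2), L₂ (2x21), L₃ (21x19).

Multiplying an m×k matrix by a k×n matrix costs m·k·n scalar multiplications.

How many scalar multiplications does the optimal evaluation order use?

1520

Order (L₁(L₂L₃)): (L₂L₃): 2×21 by 21×19 → 2×19, cost 2·21·19 = 798; (L₁(L₂L₃)): 19×2 by 2×19 → 19×19, cost 19·2·19 = 722; cumulative 1520. Total 1520.
Order ((L₁L₂)L₃): (L₁L₂): 19×2 by 2×21 → 19×21, cost 19·2·21 = 798; ((L₁L₂)L₃): 19×21 by 21×19 → 19×19, cost 19·21·19 = 7581; cumulative 8379. Total 8379.
Minimum: 1520.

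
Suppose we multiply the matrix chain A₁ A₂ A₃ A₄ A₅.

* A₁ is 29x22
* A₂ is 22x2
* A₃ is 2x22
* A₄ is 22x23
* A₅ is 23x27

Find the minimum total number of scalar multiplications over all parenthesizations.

5096

Adjacent pairs: A₁A₂ = 29·22·2 = 1276; A₂A₃ = 22·2·22 = 968; A₃A₄ = 2·22·23 = 1012; A₄A₅ = 22·23·27 = 13662.
Length 3: A₁..A₃: k=1: 0+968+29·22·22=15004; k=2: 1276+0+29·2·22=2552 → min 2552 | A₂..A₄: k=2: 0+1012+22·2·23=2024; k=3: 968+0+22·22·23=12100 → min 2024 | A₃..A₅: k=3: 0+13662+2·22·27=14850; k=4: 1012+0+2·23·27=2254 → min 2254.
Length 4: A₁..A₄: k=1: 0+2024+29·22·23=16698; k=2: 1276+1012+29·2·23=3622; k=3: 2552+0+29·22·23=17226 → min 3622 | A₂..A₅: k=2: 0+2254+22·2·27=3442; k=3: 968+13662+22·22·27=27698; k=4: 2024+0+22·23·27=15686 → min 3442.
Length 5: A₁..A₅: k=1: 0+3442+29·22·27=20668; k=2: 1276+2254+29·2·27=5096; k=3: 2552+13662+29·22·27=33440; k=4: 3622+0+29·23·27=21631 → min 5096.
Optimal order: ((A₁ A₂) ((A₃ A₄) A₅)) with cost 5096.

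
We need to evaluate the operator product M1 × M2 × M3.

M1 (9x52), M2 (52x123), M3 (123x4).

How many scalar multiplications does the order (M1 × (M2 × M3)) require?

(M2 × M3): 52×123 by 123×4 → 52×4, cost 52·123·4 = 25584
(M1 × (M2 × M3)): 9×52 by 52×4 → 9×4, cost 9·52·4 = 1872; cumulative 27456
Total: 27456 scalar multiplications.

27456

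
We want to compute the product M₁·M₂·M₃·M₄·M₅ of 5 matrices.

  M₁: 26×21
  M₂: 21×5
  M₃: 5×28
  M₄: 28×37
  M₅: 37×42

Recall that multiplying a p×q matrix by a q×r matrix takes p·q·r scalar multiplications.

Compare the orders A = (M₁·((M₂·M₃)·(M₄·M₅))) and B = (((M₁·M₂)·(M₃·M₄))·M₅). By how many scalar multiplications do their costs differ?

40956

Order A = (M₁·((M₂·M₃)·(M₄·M₅))): (M₂·M₃): 21×5 by 5×28 → 21×28, cost 21·5·28 = 2940; (M₄·M₅): 28×37 by 37×42 → 28×42, cost 28·37·42 = 43512; ((M₂·M₃)·(M₄·M₅)): 21×28 by 28×42 → 21×42, cost 21·28·42 = 24696; cumulative 71148; (M₁·((M₂·M₃)·(M₄·M₅))): 26×21 by 21×42 → 26×42, cost 26·21·42 = 22932; cumulative 94080. Total 94080.
Order B = (((M₁·M₂)·(M₃·M₄))·M₅): (M₁·M₂): 26×21 by 21×5 → 26×5, cost 26·21·5 = 2730; (M₃·M₄): 5×28 by 28×37 → 5×37, cost 5·28·37 = 5180; ((M₁·M₂)·(M₃·M₄)): 26×5 by 5×37 → 26×37, cost 26·5·37 = 4810; cumulative 12720; (((M₁·M₂)·(M₃·M₄))·M₅): 26×37 by 37×42 → 26×42, cost 26·37·42 = 40404; cumulative 53124. Total 53124.
Difference: |94080 − 53124| = 40956.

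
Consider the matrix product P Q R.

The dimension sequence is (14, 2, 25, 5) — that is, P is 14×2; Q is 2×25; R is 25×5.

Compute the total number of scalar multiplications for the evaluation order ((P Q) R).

2450

(P Q): 14×2 by 2×25 → 14×25, cost 14·2·25 = 700
((P Q) R): 14×25 by 25×5 → 14×5, cost 14·25·5 = 1750; cumulative 2450
Total: 2450 scalar multiplications.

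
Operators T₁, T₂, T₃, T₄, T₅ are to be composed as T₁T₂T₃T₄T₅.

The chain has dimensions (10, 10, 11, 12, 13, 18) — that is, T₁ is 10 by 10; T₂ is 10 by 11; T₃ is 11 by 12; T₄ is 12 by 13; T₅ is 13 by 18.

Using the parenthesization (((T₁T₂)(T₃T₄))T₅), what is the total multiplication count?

6586

(T₁T₂): 10×10 by 10×11 → 10×11, cost 10·10·11 = 1100
(T₃T₄): 11×12 by 12×13 → 11×13, cost 11·12·13 = 1716
((T₁T₂)(T₃T₄)): 10×11 by 11×13 → 10×13, cost 10·11·13 = 1430; cumulative 4246
(((T₁T₂)(T₃T₄))T₅): 10×13 by 13×18 → 10×18, cost 10·13·18 = 2340; cumulative 6586
Total: 6586 scalar multiplications.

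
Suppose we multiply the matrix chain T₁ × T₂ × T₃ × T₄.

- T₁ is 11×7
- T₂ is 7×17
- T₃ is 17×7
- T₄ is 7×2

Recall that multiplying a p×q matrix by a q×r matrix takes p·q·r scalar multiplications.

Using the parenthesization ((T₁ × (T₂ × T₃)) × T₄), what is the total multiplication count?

1526

(T₂ × T₃): 7×17 by 17×7 → 7×7, cost 7·17·7 = 833
(T₁ × (T₂ × T₃)): 11×7 by 7×7 → 11×7, cost 11·7·7 = 539; cumulative 1372
((T₁ × (T₂ × T₃)) × T₄): 11×7 by 7×2 → 11×2, cost 11·7·2 = 154; cumulative 1526
Total: 1526 scalar multiplications.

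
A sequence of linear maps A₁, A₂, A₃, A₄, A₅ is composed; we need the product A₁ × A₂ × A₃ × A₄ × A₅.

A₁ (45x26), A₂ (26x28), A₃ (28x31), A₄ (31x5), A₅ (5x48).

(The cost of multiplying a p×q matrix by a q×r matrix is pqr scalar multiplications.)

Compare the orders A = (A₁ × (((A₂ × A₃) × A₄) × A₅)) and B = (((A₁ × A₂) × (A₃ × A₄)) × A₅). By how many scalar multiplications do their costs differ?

Order A = (A₁ × (((A₂ × A₃) × A₄) × A₅)): (A₂ × A₃): 26×28 by 28×31 → 26×31, cost 26·28·31 = 22568; ((A₂ × A₃) × A₄): 26×31 by 31×5 → 26×5, cost 26·31·5 = 4030; cumulative 26598; (((A₂ × A₃) × A₄) × A₅): 26×5 by 5×48 → 26×48, cost 26·5·48 = 6240; cumulative 32838; (A₁ × (((A₂ × A₃) × A₄) × A₅)): 45×26 by 26×48 → 45×48, cost 45·26·48 = 56160; cumulative 88998. Total 88998.
Order B = (((A₁ × A₂) × (A₃ × A₄)) × A₅): (A₁ × A₂): 45×26 by 26×28 → 45×28, cost 45·26·28 = 32760; (A₃ × A₄): 28×31 by 31×5 → 28×5, cost 28·31·5 = 4340; ((A₁ × A₂) × (A₃ × A₄)): 45×28 by 28×5 → 45×5, cost 45·28·5 = 6300; cumulative 43400; (((A₁ × A₂) × (A₃ × A₄)) × A₅): 45×5 by 5×48 → 45×48, cost 45·5·48 = 10800; cumulative 54200. Total 54200.
Difference: |88998 − 54200| = 34798.

34798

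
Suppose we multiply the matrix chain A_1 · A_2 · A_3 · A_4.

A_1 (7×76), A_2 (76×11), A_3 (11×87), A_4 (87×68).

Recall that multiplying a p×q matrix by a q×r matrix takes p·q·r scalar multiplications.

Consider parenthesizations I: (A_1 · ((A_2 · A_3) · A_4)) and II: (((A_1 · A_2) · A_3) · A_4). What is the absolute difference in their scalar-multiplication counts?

504561

Order I = (A_1 · ((A_2 · A_3) · A_4)): (A_2 · A_3): 76×11 by 11×87 → 76×87, cost 76·11·87 = 72732; ((A_2 · A_3) · A_4): 76×87 by 87×68 → 76×68, cost 76·87·68 = 449616; cumulative 522348; (A_1 · ((A_2 · A_3) · A_4)): 7×76 by 76×68 → 7×68, cost 7·76·68 = 36176; cumulative 558524. Total 558524.
Order II = (((A_1 · A_2) · A_3) · A_4): (A_1 · A_2): 7×76 by 76×11 → 7×11, cost 7·76·11 = 5852; ((A_1 · A_2) · A_3): 7×11 by 11×87 → 7×87, cost 7·11·87 = 6699; cumulative 12551; (((A_1 · A_2) · A_3) · A_4): 7×87 by 87×68 → 7×68, cost 7·87·68 = 41412; cumulative 53963. Total 53963.
Difference: |558524 − 53963| = 504561.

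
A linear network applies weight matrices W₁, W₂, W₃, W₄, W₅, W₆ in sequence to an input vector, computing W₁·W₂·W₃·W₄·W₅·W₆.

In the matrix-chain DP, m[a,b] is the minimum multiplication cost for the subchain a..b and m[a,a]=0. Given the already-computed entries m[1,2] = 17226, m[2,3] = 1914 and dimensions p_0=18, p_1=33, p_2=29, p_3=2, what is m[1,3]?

m[1,3] = min over k∈[1,2] of m[1,k]+m[k+1,3]+p_{0}·p_k·p_{3}.
k=1: 0 + 1914 + 18·33·2 = 3102; k=2: 17226 + 0 + 18·29·2 = 18270.
Minimum: 3102 at k=1.

3102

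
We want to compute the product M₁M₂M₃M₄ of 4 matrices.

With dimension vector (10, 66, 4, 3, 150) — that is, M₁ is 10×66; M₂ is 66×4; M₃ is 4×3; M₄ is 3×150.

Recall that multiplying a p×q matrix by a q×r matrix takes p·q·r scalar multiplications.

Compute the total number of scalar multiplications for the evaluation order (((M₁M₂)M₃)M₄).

7260

(M₁M₂): 10×66 by 66×4 → 10×4, cost 10·66·4 = 2640
((M₁M₂)M₃): 10×4 by 4×3 → 10×3, cost 10·4·3 = 120; cumulative 2760
(((M₁M₂)M₃)M₄): 10×3 by 3×150 → 10×150, cost 10·3·150 = 4500; cumulative 7260
Total: 7260 scalar multiplications.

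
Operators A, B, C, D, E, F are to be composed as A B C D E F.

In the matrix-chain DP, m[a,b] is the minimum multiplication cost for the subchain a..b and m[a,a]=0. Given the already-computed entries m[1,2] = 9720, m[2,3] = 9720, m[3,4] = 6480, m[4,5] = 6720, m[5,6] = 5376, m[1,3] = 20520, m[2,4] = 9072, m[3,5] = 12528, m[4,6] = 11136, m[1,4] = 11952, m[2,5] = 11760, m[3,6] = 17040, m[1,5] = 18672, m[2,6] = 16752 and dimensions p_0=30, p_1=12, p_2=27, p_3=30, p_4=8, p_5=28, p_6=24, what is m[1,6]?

m[1,6] = min over k∈[1,5] of m[1,k]+m[k+1,6]+p_{0}·p_k·p_{6}.
k=1: 0 + 16752 + 30·12·24 = 25392; k=2: 9720 + 17040 + 30·27·24 = 46200; k=3: 20520 + 11136 + 30·30·24 = 53256; k=4: 11952 + 5376 + 30·8·24 = 23088; k=5: 18672 + 0 + 30·28·24 = 38832.
Minimum: 23088 at k=4.

23088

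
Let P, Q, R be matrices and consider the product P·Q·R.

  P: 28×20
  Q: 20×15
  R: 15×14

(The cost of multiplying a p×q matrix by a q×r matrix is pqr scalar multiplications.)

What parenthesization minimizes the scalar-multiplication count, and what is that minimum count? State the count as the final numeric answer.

(P·(Q·R)): cost 12040.
((P·Q)·R): cost 14280.
Optimal: (P·(Q·R)) with cost 12040.

12040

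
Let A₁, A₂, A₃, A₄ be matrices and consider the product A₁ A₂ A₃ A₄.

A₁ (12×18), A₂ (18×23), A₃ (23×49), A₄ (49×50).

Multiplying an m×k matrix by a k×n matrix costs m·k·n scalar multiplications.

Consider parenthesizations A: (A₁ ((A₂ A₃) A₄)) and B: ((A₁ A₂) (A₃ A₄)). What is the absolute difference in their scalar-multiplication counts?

68

Order A = (A₁ ((A₂ A₃) A₄)): (A₂ A₃): 18×23 by 23×49 → 18×49, cost 18·23·49 = 20286; ((A₂ A₃) A₄): 18×49 by 49×50 → 18×50, cost 18·49·50 = 44100; cumulative 64386; (A₁ ((A₂ A₃) A₄)): 12×18 by 18×50 → 12×50, cost 12·18·50 = 10800; cumulative 75186. Total 75186.
Order B = ((A₁ A₂) (A₃ A₄)): (A₁ A₂): 12×18 by 18×23 → 12×23, cost 12·18·23 = 4968; (A₃ A₄): 23×49 by 49×50 → 23×50, cost 23·49·50 = 56350; ((A₁ A₂) (A₃ A₄)): 12×23 by 23×50 → 12×50, cost 12·23·50 = 13800; cumulative 75118. Total 75118.
Difference: |75186 − 75118| = 68.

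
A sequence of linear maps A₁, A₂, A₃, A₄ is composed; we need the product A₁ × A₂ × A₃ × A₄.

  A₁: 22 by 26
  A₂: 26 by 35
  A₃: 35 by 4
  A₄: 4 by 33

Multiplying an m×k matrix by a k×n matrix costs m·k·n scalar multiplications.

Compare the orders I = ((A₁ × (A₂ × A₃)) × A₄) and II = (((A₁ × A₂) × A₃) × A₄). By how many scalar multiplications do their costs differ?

Order I = ((A₁ × (A₂ × A₃)) × A₄): (A₂ × A₃): 26×35 by 35×4 → 26×4, cost 26·35·4 = 3640; (A₁ × (A₂ × A₃)): 22×26 by 26×4 → 22×4, cost 22·26·4 = 2288; cumulative 5928; ((A₁ × (A₂ × A₃)) × A₄): 22×4 by 4×33 → 22×33, cost 22·4·33 = 2904; cumulative 8832. Total 8832.
Order II = (((A₁ × A₂) × A₃) × A₄): (A₁ × A₂): 22×26 by 26×35 → 22×35, cost 22·26·35 = 20020; ((A₁ × A₂) × A₃): 22×35 by 35×4 → 22×4, cost 22·35·4 = 3080; cumulative 23100; (((A₁ × A₂) × A₃) × A₄): 22×4 by 4×33 → 22×33, cost 22·4·33 = 2904; cumulative 26004. Total 26004.
Difference: |8832 − 26004| = 17172.

17172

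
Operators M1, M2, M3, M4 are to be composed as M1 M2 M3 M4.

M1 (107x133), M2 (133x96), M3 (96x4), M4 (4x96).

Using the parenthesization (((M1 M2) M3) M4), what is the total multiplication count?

1448352

(M1 M2): 107×133 by 133×96 → 107×96, cost 107·133·96 = 1366176
((M1 M2) M3): 107×96 by 96×4 → 107×4, cost 107·96·4 = 41088; cumulative 1407264
(((M1 M2) M3) M4): 107×4 by 4×96 → 107×96, cost 107·4·96 = 41088; cumulative 1448352
Total: 1448352 scalar multiplications.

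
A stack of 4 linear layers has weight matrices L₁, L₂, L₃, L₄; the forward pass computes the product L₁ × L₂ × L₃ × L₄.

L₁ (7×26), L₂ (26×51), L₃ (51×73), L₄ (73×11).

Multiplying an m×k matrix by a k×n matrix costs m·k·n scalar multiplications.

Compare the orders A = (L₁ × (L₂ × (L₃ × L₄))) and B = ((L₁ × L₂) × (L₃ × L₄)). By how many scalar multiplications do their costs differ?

3379

Order A = (L₁ × (L₂ × (L₃ × L₄))): (L₃ × L₄): 51×73 by 73×11 → 51×11, cost 51·73·11 = 40953; (L₂ × (L₃ × L₄)): 26×51 by 51×11 → 26×11, cost 26·51·11 = 14586; cumulative 55539; (L₁ × (L₂ × (L₃ × L₄))): 7×26 by 26×11 → 7×11, cost 7·26·11 = 2002; cumulative 57541. Total 57541.
Order B = ((L₁ × L₂) × (L₃ × L₄)): (L₁ × L₂): 7×26 by 26×51 → 7×51, cost 7·26·51 = 9282; (L₃ × L₄): 51×73 by 73×11 → 51×11, cost 51·73·11 = 40953; ((L₁ × L₂) × (L₃ × L₄)): 7×51 by 51×11 → 7×11, cost 7·51·11 = 3927; cumulative 54162. Total 54162.
Difference: |57541 − 54162| = 3379.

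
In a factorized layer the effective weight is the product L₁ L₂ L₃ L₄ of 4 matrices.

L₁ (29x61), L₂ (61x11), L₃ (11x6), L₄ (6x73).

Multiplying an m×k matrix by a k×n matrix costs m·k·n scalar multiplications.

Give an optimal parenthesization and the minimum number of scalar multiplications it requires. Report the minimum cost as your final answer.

Adjacent pairs: L₁L₂ = 29·61·11 = 19459; L₂L₃ = 61·11·6 = 4026; L₃L₄ = 11·6·73 = 4818.
Length 3: L₁..L₃: k=1: 0+4026+29·61·6=14640; k=2: 19459+0+29·11·6=21373 → min 14640 | L₂..L₄: k=2: 0+4818+61·11·73=53801; k=3: 4026+0+61·6·73=30744 → min 30744.
Length 4: L₁..L₄: k=1: 0+30744+29·61·73=159881; k=2: 19459+4818+29·11·73=47564; k=3: 14640+0+29·6·73=27342 → min 27342.
Optimal parenthesization: ((L₁ (L₂ L₃)) L₄) with cost 27342.

27342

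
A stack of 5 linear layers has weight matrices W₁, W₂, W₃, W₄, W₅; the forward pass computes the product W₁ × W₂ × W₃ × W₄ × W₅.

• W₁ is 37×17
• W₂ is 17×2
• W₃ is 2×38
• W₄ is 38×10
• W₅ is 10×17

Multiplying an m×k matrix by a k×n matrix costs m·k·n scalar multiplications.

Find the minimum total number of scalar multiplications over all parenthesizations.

3616

Adjacent pairs: W₁W₂ = 37·17·2 = 1258; W₂W₃ = 17·2·38 = 1292; W₃W₄ = 2·38·10 = 760; W₄W₅ = 38·10·17 = 6460.
Length 3: W₁..W₃: k=1: 0+1292+37·17·38=25194; k=2: 1258+0+37·2·38=4070 → min 4070 | W₂..W₄: k=2: 0+760+17·2·10=1100; k=3: 1292+0+17·38·10=7752 → min 1100 | W₃..W₅: k=3: 0+6460+2·38·17=7752; k=4: 760+0+2·10·17=1100 → min 1100.
Length 4: W₁..W₄: k=1: 0+1100+37·17·10=7390; k=2: 1258+760+37·2·10=2758; k=3: 4070+0+37·38·10=18130 → min 2758 | W₂..W₅: k=2: 0+1100+17·2·17=1678; k=3: 1292+6460+17·38·17=18734; k=4: 1100+0+17·10·17=3990 → min 1678.
Length 5: W₁..W₅: k=1: 0+1678+37·17·17=12371; k=2: 1258+1100+37·2·17=3616; k=3: 4070+6460+37·38·17=34432; k=4: 2758+0+37·10·17=9048 → min 3616.
Optimal order: ((W₁ × W₂) × ((W₃ × W₄) × W₅)) with cost 3616.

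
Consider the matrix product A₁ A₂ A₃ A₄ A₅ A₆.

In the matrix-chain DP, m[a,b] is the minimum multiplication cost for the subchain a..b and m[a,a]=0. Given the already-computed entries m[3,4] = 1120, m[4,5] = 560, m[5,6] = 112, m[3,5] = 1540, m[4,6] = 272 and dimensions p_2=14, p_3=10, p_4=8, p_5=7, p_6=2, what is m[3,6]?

552

m[3,6] = min over k∈[3,5] of m[3,k]+m[k+1,6]+p_{2}·p_k·p_{6}.
k=3: 0 + 272 + 14·10·2 = 552; k=4: 1120 + 112 + 14·8·2 = 1456; k=5: 1540 + 0 + 14·7·2 = 1736.
Minimum: 552 at k=3.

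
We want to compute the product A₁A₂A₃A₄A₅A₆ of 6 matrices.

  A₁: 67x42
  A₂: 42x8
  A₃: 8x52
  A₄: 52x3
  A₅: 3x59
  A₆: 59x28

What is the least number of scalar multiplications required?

21282

Adjacent pairs: A₁A₂ = 67·42·8 = 22512; A₂A₃ = 42·8·52 = 17472; A₃A₄ = 8·52·3 = 1248; A₄A₅ = 52·3·59 = 9204; A₅A₆ = 3·59·28 = 4956.
Length 3: A₁..A₃: k=1: 0+17472+67·42·52=163800; k=2: 22512+0+67·8·52=50384 → min 50384 | A₂..A₄: k=2: 0+1248+42·8·3=2256; k=3: 17472+0+42·52·3=24024 → min 2256 | A₃..A₅: k=3: 0+9204+8·52·59=33748; k=4: 1248+0+8·3·59=2664 → min 2664 | A₄..A₆: k=4: 0+4956+52·3·28=9324; k=5: 9204+0+52·59·28=95108 → min 9324.
Length 4: A₁..A₄: k=1: 0+2256+67·42·3=10698; k=2: 22512+1248+67·8·3=25368; k=3: 50384+0+67·52·3=60836 → min 10698 | A₂..A₅: k=2: 0+2664+42·8·59=22488; k=3: 17472+9204+42·52·59=155532; k=4: 2256+0+42·3·59=9690 → min 9690 | A₃..A₆: k=3: 0+9324+8·52·28=20972; k=4: 1248+4956+8·3·28=6876; k=5: 2664+0+8·59·28=15880 → min 6876.
Length 5: A₁..A₅: k=1: 0+9690+67·42·59=175716; k=2: 22512+2664+67·8·59=56800; k=3: 50384+9204+67·52·59=265144; k=4: 10698+0+67·3·59=22557 → min 22557 | A₂..A₆: k=2: 0+6876+42·8·28=16284; k=3: 17472+9324+42·52·28=87948; k=4: 2256+4956+42·3·28=10740; k=5: 9690+0+42·59·28=79074 → min 10740.
Length 6: A₁..A₆: k=1: 0+10740+67·42·28=89532; k=2: 22512+6876+67·8·28=44396; k=3: 50384+9324+67·52·28=157260; k=4: 10698+4956+67·3·28=21282; k=5: 22557+0+67·59·28=133241 → min 21282.
Optimal order: ((A₁(A₂(A₃A₄)))(A₅A₆)) with cost 21282.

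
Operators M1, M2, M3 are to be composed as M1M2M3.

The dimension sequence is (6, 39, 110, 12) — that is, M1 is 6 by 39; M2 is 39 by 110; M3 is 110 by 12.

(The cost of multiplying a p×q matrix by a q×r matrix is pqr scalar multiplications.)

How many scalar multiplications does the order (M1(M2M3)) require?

54288

(M2M3): 39×110 by 110×12 → 39×12, cost 39·110·12 = 51480
(M1(M2M3)): 6×39 by 39×12 → 6×12, cost 6·39·12 = 2808; cumulative 54288
Total: 54288 scalar multiplications.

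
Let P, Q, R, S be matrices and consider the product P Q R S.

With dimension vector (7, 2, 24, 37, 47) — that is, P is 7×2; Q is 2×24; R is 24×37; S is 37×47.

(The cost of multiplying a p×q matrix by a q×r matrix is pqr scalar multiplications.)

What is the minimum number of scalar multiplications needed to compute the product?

5912

Adjacent pairs: PQ = 7·2·24 = 336; QR = 2·24·37 = 1776; RS = 24·37·47 = 41736.
Length 3: P..R: k=1: 0+1776+7·2·37=2294; k=2: 336+0+7·24·37=6552 → min 2294 | Q..S: k=2: 0+41736+2·24·47=43992; k=3: 1776+0+2·37·47=5254 → min 5254.
Length 4: P..S: k=1: 0+5254+7·2·47=5912; k=2: 336+41736+7·24·47=49968; k=3: 2294+0+7·37·47=14467 → min 5912.
Optimal order: (P ((Q R) S)) with cost 5912.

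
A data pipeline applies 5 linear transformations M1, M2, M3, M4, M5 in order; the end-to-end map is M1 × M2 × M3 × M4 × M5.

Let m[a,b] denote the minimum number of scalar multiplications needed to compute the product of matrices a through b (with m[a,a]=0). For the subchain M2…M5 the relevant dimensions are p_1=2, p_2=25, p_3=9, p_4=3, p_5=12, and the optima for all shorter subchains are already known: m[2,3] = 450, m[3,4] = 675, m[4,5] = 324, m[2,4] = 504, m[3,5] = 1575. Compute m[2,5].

m[2,5] = min over k∈[2,4] of m[2,k]+m[k+1,5]+p_{1}·p_k·p_{5}.
k=2: 0 + 1575 + 2·25·12 = 2175; k=3: 450 + 324 + 2·9·12 = 990; k=4: 504 + 0 + 2·3·12 = 576.
Minimum: 576 at k=4.

576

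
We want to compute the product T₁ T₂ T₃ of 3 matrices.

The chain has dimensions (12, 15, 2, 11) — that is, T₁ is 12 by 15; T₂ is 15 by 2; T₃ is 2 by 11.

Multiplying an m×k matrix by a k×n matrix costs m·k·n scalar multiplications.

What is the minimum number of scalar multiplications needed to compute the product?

Order (T₁ (T₂ T₃)): (T₂ T₃): 15×2 by 2×11 → 15×11, cost 15·2·11 = 330; (T₁ (T₂ T₃)): 12×15 by 15×11 → 12×11, cost 12·15·11 = 1980; cumulative 2310. Total 2310.
Order ((T₁ T₂) T₃): (T₁ T₂): 12×15 by 15×2 → 12×2, cost 12·15·2 = 360; ((T₁ T₂) T₃): 12×2 by 2×11 → 12×11, cost 12·2·11 = 264; cumulative 624. Total 624.
Minimum: 624.

624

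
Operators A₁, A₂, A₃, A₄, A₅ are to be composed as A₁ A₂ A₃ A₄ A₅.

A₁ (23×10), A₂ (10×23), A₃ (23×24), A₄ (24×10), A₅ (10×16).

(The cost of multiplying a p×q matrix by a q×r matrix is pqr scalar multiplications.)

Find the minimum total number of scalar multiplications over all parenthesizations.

Adjacent pairs: A₁A₂ = 23·10·23 = 5290; A₂A₃ = 10·23·24 = 5520; A₃A₄ = 23·24·10 = 5520; A₄A₅ = 24·10·16 = 3840.
Length 3: A₁..A₃: k=1: 0+5520+23·10·24=11040; k=2: 5290+0+23·23·24=17986 → min 11040 | A₂..A₄: k=2: 0+5520+10·23·10=7820; k=3: 5520+0+10·24·10=7920 → min 7820 | A₃..A₅: k=3: 0+3840+23·24·16=12672; k=4: 5520+0+23·10·16=9200 → min 9200.
Length 4: A₁..A₄: k=1: 0+7820+23·10·10=10120; k=2: 5290+5520+23·23·10=16100; k=3: 11040+0+23·24·10=16560 → min 10120 | A₂..A₅: k=2: 0+9200+10·23·16=12880; k=3: 5520+3840+10·24·16=13200; k=4: 7820+0+10·10·16=9420 → min 9420.
Length 5: A₁..A₅: k=1: 0+9420+23·10·16=13100; k=2: 5290+9200+23·23·16=22954; k=3: 11040+3840+23·24·16=23712; k=4: 10120+0+23·10·16=13800 → min 13100.
Optimal order: (A₁ ((A₂ (A₃ A₄)) A₅)) with cost 13100.

13100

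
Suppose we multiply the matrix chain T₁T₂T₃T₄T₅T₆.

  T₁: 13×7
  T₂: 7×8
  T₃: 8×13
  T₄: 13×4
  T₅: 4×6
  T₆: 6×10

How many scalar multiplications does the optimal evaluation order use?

Adjacent pairs: T₁T₂ = 13·7·8 = 728; T₂T₃ = 7·8·13 = 728; T₃T₄ = 8·13·4 = 416; T₄T₅ = 13·4·6 = 312; T₅T₆ = 4·6·10 = 240.
Length 3: T₁..T₃: k=1: 0+728+13·7·13=1911; k=2: 728+0+13·8·13=2080 → min 1911 | T₂..T₄: k=2: 0+416+7·8·4=640; k=3: 728+0+7·13·4=1092 → min 640 | T₃..T₅: k=3: 0+312+8·13·6=936; k=4: 416+0+8·4·6=608 → min 608 | T₄..T₆: k=4: 0+240+13·4·10=760; k=5: 312+0+13·6·10=1092 → min 760.
Length 4: T₁..T₄: k=1: 0+640+13·7·4=1004; k=2: 728+416+13·8·4=1560; k=3: 1911+0+13·13·4=2587 → min 1004 | T₂..T₅: k=2: 0+608+7·8·6=944; k=3: 728+312+7·13·6=1586; k=4: 640+0+7·4·6=808 → min 808 | T₃..T₆: k=3: 0+760+8·13·10=1800; k=4: 416+240+8·4·10=976; k=5: 608+0+8·6·10=1088 → min 976.
Length 5: T₁..T₅: k=1: 0+808+13·7·6=1354; k=2: 728+608+13·8·6=1960; k=3: 1911+312+13·13·6=3237; k=4: 1004+0+13·4·6=1316 → min 1316 | T₂..T₆: k=2: 0+976+7·8·10=1536; k=3: 728+760+7·13·10=2398; k=4: 640+240+7·4·10=1160; k=5: 808+0+7·6·10=1228 → min 1160.
Length 6: T₁..T₆: k=1: 0+1160+13·7·10=2070; k=2: 728+976+13·8·10=2744; k=3: 1911+760+13·13·10=4361; k=4: 1004+240+13·4·10=1764; k=5: 1316+0+13·6·10=2096 → min 1764.
Optimal order: ((T₁(T₂(T₃T₄)))(T₅T₆)) with cost 1764.

1764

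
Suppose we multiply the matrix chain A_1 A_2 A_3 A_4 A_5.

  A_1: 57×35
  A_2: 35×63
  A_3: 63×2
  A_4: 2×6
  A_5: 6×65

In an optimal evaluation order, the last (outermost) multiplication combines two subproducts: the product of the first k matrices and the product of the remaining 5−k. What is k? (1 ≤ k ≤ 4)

Adjacent pairs: A_1A_2 = 57·35·63 = 125685; A_2A_3 = 35·63·2 = 4410; A_3A_4 = 63·2·6 = 756; A_4A_5 = 2·6·65 = 780.
Length 3: A_1..A_3: k=1: 0+4410+57·35·2=8400; k=2: 125685+0+57·63·2=132867 → min 8400 | A_2..A_4: k=2: 0+756+35·63·6=13986; k=3: 4410+0+35·2·6=4830 → min 4830 | A_3..A_5: k=3: 0+780+63·2·65=8970; k=4: 756+0+63·6·65=25326 → min 8970.
Length 4: A_1..A_4: k=1: 0+4830+57·35·6=16800; k=2: 125685+756+57·63·6=147987; k=3: 8400+0+57·2·6=9084 → min 9084 | A_2..A_5: k=2: 0+8970+35·63·65=152295; k=3: 4410+780+35·2·65=9740; k=4: 4830+0+35·6·65=18480 → min 9740.
Top-level splits: k=1: (A_1..A_1)·(A_2..A_5) → 0+9740+57·35·65 = 139415; k=2: (A_1..A_2)·(A_3..A_5) → 125685+8970+57·63·65 = 368070; k=3: (A_1..A_3)·(A_4..A_5) → 8400+780+57·2·65 = 16590; k=4: (A_1..A_4)·(A_5..A_5) → 9084+0+57·6·65 = 31314.
Best split is after A_3, i.e. k = 3.

3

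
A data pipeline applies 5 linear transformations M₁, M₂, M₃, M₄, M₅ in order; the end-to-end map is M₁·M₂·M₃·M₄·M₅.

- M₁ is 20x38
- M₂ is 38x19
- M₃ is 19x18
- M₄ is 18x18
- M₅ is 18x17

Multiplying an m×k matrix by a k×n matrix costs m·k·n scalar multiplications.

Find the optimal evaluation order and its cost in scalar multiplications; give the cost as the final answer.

Adjacent pairs: M₁M₂ = 20·38·19 = 14440; M₂M₃ = 38·19·18 = 12996; M₃M₄ = 19·18·18 = 6156; M₄M₅ = 18·18·17 = 5508.
Length 3: M₁..M₃: k=1: 0+12996+20·38·18=26676; k=2: 14440+0+20·19·18=21280 → min 21280 | M₂..M₄: k=2: 0+6156+38·19·18=19152; k=3: 12996+0+38·18·18=25308 → min 19152 | M₃..M₅: k=3: 0+5508+19·18·17=11322; k=4: 6156+0+19·18·17=11970 → min 11322.
Length 4: M₁..M₄: k=1: 0+19152+20·38·18=32832; k=2: 14440+6156+20·19·18=27436; k=3: 21280+0+20·18·18=27760 → min 27436 | M₂..M₅: k=2: 0+11322+38·19·17=23596; k=3: 12996+5508+38·18·17=30132; k=4: 19152+0+38·18·17=30780 → min 23596.
Length 5: M₁..M₅: k=1: 0+23596+20·38·17=36516; k=2: 14440+11322+20·19·17=32222; k=3: 21280+5508+20·18·17=32908; k=4: 27436+0+20·18·17=33556 → min 32222.
Optimal parenthesization: ((M₁·M₂)·(M₃·(M₄·M₅))) with cost 32222.

32222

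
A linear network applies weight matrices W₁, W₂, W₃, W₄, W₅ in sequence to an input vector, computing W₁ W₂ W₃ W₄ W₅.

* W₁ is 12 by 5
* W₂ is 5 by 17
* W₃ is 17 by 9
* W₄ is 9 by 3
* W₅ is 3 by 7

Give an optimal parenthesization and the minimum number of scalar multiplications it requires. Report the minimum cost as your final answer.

1146

Adjacent pairs: W₁W₂ = 12·5·17 = 1020; W₂W₃ = 5·17·9 = 765; W₃W₄ = 17·9·3 = 459; W₄W₅ = 9·3·7 = 189.
Length 3: W₁..W₃: k=1: 0+765+12·5·9=1305; k=2: 1020+0+12·17·9=2856 → min 1305 | W₂..W₄: k=2: 0+459+5·17·3=714; k=3: 765+0+5·9·3=900 → min 714 | W₃..W₅: k=3: 0+189+17·9·7=1260; k=4: 459+0+17·3·7=816 → min 816.
Length 4: W₁..W₄: k=1: 0+714+12·5·3=894; k=2: 1020+459+12·17·3=2091; k=3: 1305+0+12·9·3=1629 → min 894 | W₂..W₅: k=2: 0+816+5·17·7=1411; k=3: 765+189+5·9·7=1269; k=4: 714+0+5·3·7=819 → min 819.
Length 5: W₁..W₅: k=1: 0+819+12·5·7=1239; k=2: 1020+816+12·17·7=3264; k=3: 1305+189+12·9·7=2250; k=4: 894+0+12·3·7=1146 → min 1146.
Optimal parenthesization: ((W₁ (W₂ (W₃ W₄))) W₅) with cost 1146.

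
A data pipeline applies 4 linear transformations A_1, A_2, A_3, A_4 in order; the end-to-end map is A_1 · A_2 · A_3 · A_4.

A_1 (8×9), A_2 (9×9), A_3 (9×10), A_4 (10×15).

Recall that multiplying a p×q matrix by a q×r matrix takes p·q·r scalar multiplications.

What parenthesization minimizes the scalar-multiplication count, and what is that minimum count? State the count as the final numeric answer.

2568

Adjacent pairs: A_1A_2 = 8·9·9 = 648; A_2A_3 = 9·9·10 = 810; A_3A_4 = 9·10·15 = 1350.
Length 3: A_1..A_3: k=1: 0+810+8·9·10=1530; k=2: 648+0+8·9·10=1368 → min 1368 | A_2..A_4: k=2: 0+1350+9·9·15=2565; k=3: 810+0+9·10·15=2160 → min 2160.
Length 4: A_1..A_4: k=1: 0+2160+8·9·15=3240; k=2: 648+1350+8·9·15=3078; k=3: 1368+0+8·10·15=2568 → min 2568.
Optimal parenthesization: (((A_1 · A_2) · A_3) · A_4) with cost 2568.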